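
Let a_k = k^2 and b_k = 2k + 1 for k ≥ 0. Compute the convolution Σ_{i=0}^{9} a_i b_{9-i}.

1365

This is [x^9] in the product of the two ordinary generating functions.
Σ = 0·19 + 1·17 + 4·15 + 9·13 + 16·11 + 25·9 + 36·7 + 49·5 + 64·3 + 81·1 = 1365.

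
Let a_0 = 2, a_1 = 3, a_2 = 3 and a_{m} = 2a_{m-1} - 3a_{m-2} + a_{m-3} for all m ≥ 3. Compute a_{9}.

The ordinary generating function has denominator 1 - 2q + 3q^2 - q^3.
Iterating the recurrence: a_0,…,a_{9} = 2, 3, 3, -1, -8, -10, 3, 28, 37, -7.

-7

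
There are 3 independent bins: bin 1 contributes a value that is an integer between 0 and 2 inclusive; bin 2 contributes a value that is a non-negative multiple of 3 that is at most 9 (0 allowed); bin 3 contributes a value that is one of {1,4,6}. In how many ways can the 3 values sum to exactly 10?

The generating function for the choices is (1 + y + y²)·(1 + y³ + y⁶ + y⁹)·(y + y⁴ + y⁶); the count is [y¹⁰].
(1 + y + y²) has coefficients 1,1,1 for degrees 0…2.
(1 + y³ + y⁶ + y⁹) has coefficients 1,0,0,1,0,0,1,0,0,1,0 for degrees 0…10.
Finally multiplying by (y + y⁴ + y⁶), the product of all factors after the first has coefficients 0,1,0,0,2,0,1,2,0,1,2 for degrees 0…10.
[y¹⁰] = 1·2 + 1·1 + 1·0 = 3.

3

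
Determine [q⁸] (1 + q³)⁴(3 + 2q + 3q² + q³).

(1 + q³)⁴ has coefficients 1,0,0,4,0,0,6,0,0 for degrees 0…8.
(3 + 2q + 3q² + q³) has coefficients 3,2,3,1,0,0,0,0,0 for degrees 0…8.
[q⁸] = 1·0 + 4·0 + 6·3 = 18.

18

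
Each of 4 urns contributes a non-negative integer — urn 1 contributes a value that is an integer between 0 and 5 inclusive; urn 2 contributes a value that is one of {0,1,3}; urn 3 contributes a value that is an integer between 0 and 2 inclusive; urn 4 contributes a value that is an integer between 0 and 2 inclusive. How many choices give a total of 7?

23

The generating function for the choices is (1 + y + y² + y³ + y⁴ + y⁵)·(1 + y + y³)·(1 + y + y²)·(1 + y + y²); the count is [y⁷].
(1 + y + y² + y³ + y⁴ + y⁵) has coefficients 1,1,1,1,1,1 for degrees 0…5.
(1 + y + y³) has coefficients 1,1,0,1,0,0,0,0 for degrees 0…7.
Multiplying by (1 + y + y²) gives running coefficients 1,2,2,2,1,1,0,0 for degrees 0…7.
Finally multiplying by (1 + y + y²), the product of all factors after the first has coefficients 1,3,5,6,5,4,2,1 for degrees 0…7.
[y⁷] = 1·1 + 1·2 + 1·4 + 1·5 + 1·6 + 1·5 = 23.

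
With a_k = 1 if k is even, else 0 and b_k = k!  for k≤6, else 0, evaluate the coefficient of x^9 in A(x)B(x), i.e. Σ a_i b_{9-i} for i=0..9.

127

This is [x^9] in the product of the two ordinary generating functions.
Σ = 1·0 + 0·0 + 1·0 + 0·720 + 1·120 + 0·24 + 1·6 + 0·2 + 1·1 + 0·1 = 127.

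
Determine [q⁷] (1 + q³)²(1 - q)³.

(1 + q³)² has coefficients 1,0,0,2,0,0,1 for degrees 0…6.
(1 - q)³ has coefficients 1,-3,3,-1,0,0,0,0 for degrees 0…7.
[q⁷] = 1·0 + 2·0 + 1·(-3) = -3.

-3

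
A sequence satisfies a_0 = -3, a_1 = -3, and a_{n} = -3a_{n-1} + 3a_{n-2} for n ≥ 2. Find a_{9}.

-22113

The ordinary generating function has denominator 1 + 3x - 3x^2.
Iterating the recurrence: a_0,…,a_{9} = -3, -3, 0, -9, 27, -108, 405, -1539, 5832, -22113.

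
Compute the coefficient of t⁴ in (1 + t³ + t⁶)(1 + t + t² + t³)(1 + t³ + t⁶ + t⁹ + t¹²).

2

(1 + t³ + t⁶) has coefficients 1,0,0,1,0 for degrees 0…4.
(1 + t + t² + t³) has coefficients 1,1,1,1,0 for degrees 0…4.
Finally multiplying by (1 + t³ + t⁶ + t⁹ + t¹²), the product of all factors after the first has coefficients 1,1,1,2,1 for degrees 0…4.
[t⁴] = 1·1 + 1·1 = 2.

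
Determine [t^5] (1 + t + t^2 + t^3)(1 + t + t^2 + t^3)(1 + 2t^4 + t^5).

7

(1 + t + t^2 + t^3) has coefficients 1,1,1,1 for degrees 0…3.
(1 + t + t^2 + t^3) has coefficients 1,1,1,1,0,0 for degrees 0…5.
Finally multiplying by (1 + 2t^4 + t^5), the product of all factors after the first has coefficients 1,1,1,1,2,3 for degrees 0…5.
[t^5] = 1·3 + 1·2 + 1·1 + 1·1 = 7.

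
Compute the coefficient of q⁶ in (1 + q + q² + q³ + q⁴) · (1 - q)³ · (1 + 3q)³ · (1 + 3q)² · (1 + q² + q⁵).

-126

(1 + q + q² + q³ + q⁴) has coefficients 1,1,1,1,1 for degrees 0…4.
(1 - q)³ has coefficients 1,-3,3,-1,0,0,0 for degrees 0…6.
Multiplying by (1 + 3q)³ gives running coefficients 1,6,3,-28,-9,54,-27 for degrees 0…6.
Multiplying by (1 + 3q)² gives running coefficients 1,12,48,44,-150,-252,216 for degrees 0…6.
Finally multiplying by (1 + q² + q⁵), the product of all factors after the first has coefficients 1,12,49,56,-102,-207,78 for degrees 0…6.
[q⁶] = 1·78 + 1·(-207) + 1·(-102) + 1·56 + 1·49 = -126.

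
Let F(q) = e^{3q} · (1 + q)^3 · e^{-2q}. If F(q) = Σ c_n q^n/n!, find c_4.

73

The EGF product rule gives c_4 = Σ_{k_1+k_2+k_3=4} C(4; k_1,k_2,k_3) · ∏ g_i(k_i), where e^{3q} gives (3)^k; (1+q)^3 gives the falling factorial (3)_k; e^{-2q} gives (-2)^k.
g_1(k) for k = 0…4: 1, 3, 9, 27, 81.
g_2(k) for k = 0…4: 1, 3, 6, 6, 0.
g_3(k) for k = 0…4: 1, -2, 4, -8, 16.
First combine the last two factors: h(k) = Σ_j C(k,j)·g_2(j)·g_3(k−j) for k = 0…4: 1, 1, -2, -2, 16.
c_4 = Σ_k C(4,k)·g_1(k)·h(4−k) = 1·1·16 + 4·3·(-2) + 6·9·(-2) + 4·27·1 + 1·81·1 = 16 − 24 − 108 + 108 + 81 = 73.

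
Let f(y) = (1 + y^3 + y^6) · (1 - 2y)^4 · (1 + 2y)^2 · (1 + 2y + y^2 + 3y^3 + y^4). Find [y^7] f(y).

(1 + y^3 + y^6) has coefficients 1,0,0,1,0,0,1 for degrees 0…6.
(1 - 2y)^4 has coefficients 1,-8,24,-32,16,0,0,0 for degrees 0…7.
Multiplying by (1 + 2y)^2 gives running coefficients 1,-4,-4,32,-16,-64,64,0 for degrees 0…7.
Finally multiplying by (1 + 2y + y^2 + 3y^3 + y^4), the product of all factors after the first has coefficients 1,-2,-11,23,33,-80,12,48 for degrees 0…7.
[y^7] = 1·48 + 1·33 + 1·(-2) = 79.

79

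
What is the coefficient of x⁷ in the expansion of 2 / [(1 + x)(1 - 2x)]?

Partial fractions give a closed form: a_n = (2/3)·(-1)^n + (4/3)·2^n.
At n = 7: a_7 = 170.

170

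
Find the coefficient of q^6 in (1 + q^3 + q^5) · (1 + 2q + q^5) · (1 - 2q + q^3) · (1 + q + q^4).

(1 + q^3 + q^5) has coefficients 1,0,0,1,0,1 for degrees 0…5.
(1 + 2q + q^5) has coefficients 1,2,0,0,0,1,0 for degrees 0…6.
Multiplying by (1 - 2q + q^3) gives running coefficients 1,0,-4,1,2,1,-2 for degrees 0…6.
Finally multiplying by (1 + q + q^4), the product of all factors after the first has coefficients 1,1,-4,-3,4,3,-5 for degrees 0…6.
[q^6] = 1·(-5) + 1·(-3) + 1·1 = -7.

-7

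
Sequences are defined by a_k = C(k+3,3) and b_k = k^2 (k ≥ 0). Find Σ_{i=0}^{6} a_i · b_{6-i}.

672

The convolution is the t^6 coefficient of A(t)B(t).
Σ = 1·36 + 4·25 + 10·16 + 20·9 + 35·4 + 56·1 + 84·0 = 672.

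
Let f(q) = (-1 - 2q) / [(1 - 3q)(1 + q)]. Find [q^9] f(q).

-24604

The denominator gives the recurrence a_n = 2a_(n−1) + 3a_(n−2) for n ≥ 2; the numerator fixes a_0 = -1, a_1 = -4.
Iterating: -1, -4, -11, -34, -101, -304, -911, -2734, -8201, -24604, so a_9 = -24604.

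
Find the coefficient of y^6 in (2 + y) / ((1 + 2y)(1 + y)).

The denominator gives the recurrence a_n = −3a_(n−1) − 2a_(n−2) for n ≥ 2; the numerator fixes a_0 = 2, a_1 = -5.
Iterating: 2, -5, 11, -23, 47, -95, 191, so a_6 = 191.

191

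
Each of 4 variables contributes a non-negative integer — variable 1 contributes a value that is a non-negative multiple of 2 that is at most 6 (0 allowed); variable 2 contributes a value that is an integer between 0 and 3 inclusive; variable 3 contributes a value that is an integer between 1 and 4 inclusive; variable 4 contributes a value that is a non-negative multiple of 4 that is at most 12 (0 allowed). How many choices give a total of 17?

15

The generating function for the choices is (1 + q² + q⁴ + q⁶)·(1 + q + q² + q³)·(q + q² + q³ + q⁴)·(1 + q⁴ + q⁸ + q¹²); the count is [q¹⁷].
(1 + q² + q⁴ + q⁶) has coefficients 1,0,1,0,1,0,1 for degrees 0…6.
(1 + q + q² + q³) has coefficients 1,1,1,1,0,0,0,0,0,0,0,0,0,0,0,0,0,0 for degrees 0…17.
Multiplying by (q + q² + q³ + q⁴) gives running coefficients 0,1,2,3,4,3,2,1,0,0,0,0,0,0,0,0,0,0 for degrees 0…17.
Finally multiplying by (1 + q⁴ + q⁸ + q¹²), the product of all factors after the first has coefficients 0,1,2,3,4,4,4,4,4,4,4,4,4,4,4,4,4,3 for degrees 0…17.
[q¹⁷] = 1·3 + 1·4 + 1·4 + 1·4 = 15.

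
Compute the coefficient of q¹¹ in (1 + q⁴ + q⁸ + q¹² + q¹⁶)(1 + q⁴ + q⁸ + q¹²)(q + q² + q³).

3

(1 + q⁴ + q⁸ + q¹² + q¹⁶) has coefficients 1,0,0,0,1,0,0,0,1,0,0,0 for degrees 0…11.
(1 + q⁴ + q⁸ + q¹²) has coefficients 1,0,0,0,1,0,0,0,1,0,0,0 for degrees 0…11.
Finally multiplying by (q + q² + q³), the product of all factors after the first has coefficients 0,1,1,1,0,1,1,1,0,1,1,1 for degrees 0…11.
[q¹¹] = 1·1 + 1·1 + 1·1 = 3.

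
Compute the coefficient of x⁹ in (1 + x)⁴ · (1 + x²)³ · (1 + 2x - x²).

(1 + x)⁴ has coefficients 1,4,6,4,1 for degrees 0…4.
(1 + x²)³ has coefficients 1,0,3,0,3,0,1,0,0,0 for degrees 0…9.
Finally multiplying by (1 + 2x - x²), the product of all factors after the first has coefficients 1,2,2,6,0,6,-2,2,-1,0 for degrees 0…9.
[x⁹] = 1·0 + 4·(-1) + 6·2 + 4·(-2) + 1·6 = 6.

6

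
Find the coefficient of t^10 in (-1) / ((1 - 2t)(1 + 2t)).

Partial fractions give a closed form: a_n = (-1/2)·2^n + (-1/2)·(-2)^n.
At n = 10: a_10 = -1024.

-1024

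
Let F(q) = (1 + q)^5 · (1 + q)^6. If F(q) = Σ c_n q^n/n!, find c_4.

7920

The EGF product rule gives c_4 = Σ_{k_1+k_2=4} C(4; k_1,k_2) · ∏ g_i(k_i), where (1+q)^5 gives the falling factorial (5)_k; (1+q)^6 gives the falling factorial (6)_k.
g_1(k) for k = 0…4: 1, 5, 20, 60, 120.
g_2(k) for k = 0…4: 1, 6, 30, 120, 360.
c_4 = Σ_k C(4,k)·g_1(k)·g_2(4−k) = 1·1·360 + 4·5·120 + 6·20·30 + 4·60·6 + 1·120·1 = 360 + 2400 + 3600 + 1440 + 120 = 7920.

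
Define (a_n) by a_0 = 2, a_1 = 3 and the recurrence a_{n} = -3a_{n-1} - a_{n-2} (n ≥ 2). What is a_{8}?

The ordinary generating function has denominator 1 + 3t + t^2.
Iterating the recurrence: a_0,…,a_{8} = 2, 3, -11, 30, -79, 207, -542, 1419, -3715.

-3715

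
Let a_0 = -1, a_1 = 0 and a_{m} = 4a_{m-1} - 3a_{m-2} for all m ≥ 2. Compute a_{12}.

The ordinary generating function has denominator 1 - 4q + 3q^2.
Iterating the recurrence: a_0,…,a_{12} = -1, 0, 3, 12, 39, 120, 363, 1092, 3279, 9840, 29523, 88572, 265719.

265719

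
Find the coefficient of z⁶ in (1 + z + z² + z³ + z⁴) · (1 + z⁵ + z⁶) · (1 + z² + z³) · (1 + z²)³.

(1 + z + z² + z³ + z⁴) has coefficients 1,1,1,1,1 for degrees 0…4.
(1 + z⁵ + z⁶) has coefficients 1,0,0,0,0,1,1 for degrees 0…6.
Multiplying by (1 + z² + z³) gives running coefficients 1,0,1,1,0,1,1 for degrees 0…6.
Finally multiplying by (1 + z²)³, the product of all factors after the first has coefficients 1,0,4,1,6,4,5 for degrees 0…6.
[z⁶] = 1·5 + 1·4 + 1·6 + 1·1 + 1·4 = 20.

20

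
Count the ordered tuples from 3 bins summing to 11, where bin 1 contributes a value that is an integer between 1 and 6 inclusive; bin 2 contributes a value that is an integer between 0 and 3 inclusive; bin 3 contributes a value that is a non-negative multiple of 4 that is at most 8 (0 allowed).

6

The generating function for the choices is (z + z^2 + z^3 + z^4 + z^5 + z^6)·(1 + z + z^2 + z^3)·(1 + z^4 + z^8); the count is [z^11].
(z + z^2 + z^3 + z^4 + z^5 + z^6) has coefficients 0,1,1,1,1,1,1 for degrees 0…6.
(1 + z + z^2 + z^3) has coefficients 1,1,1,1,0,0,0,0,0,0,0,0 for degrees 0…11.
Finally multiplying by (1 + z^4 + z^8), the product of all factors after the first has coefficients 1,1,1,1,1,1,1,1,1,1,1,1 for degrees 0…11.
[z^11] = 1·1 + 1·1 + 1·1 + 1·1 + 1·1 + 1·1 = 6.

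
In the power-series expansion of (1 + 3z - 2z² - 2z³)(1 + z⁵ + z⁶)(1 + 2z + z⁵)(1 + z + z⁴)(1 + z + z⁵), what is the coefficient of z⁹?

-22

(1 + 3z - 2z² - 2z³) has coefficients 1,3,-2,-2 for degrees 0…3.
(1 + z⁵ + z⁶) has coefficients 1,0,0,0,0,1,1,0,0,0 for degrees 0…9.
Multiplying by (1 + 2z + z⁵) gives running coefficients 1,2,0,0,0,2,3,2,0,0 for degrees 0…9.
Multiplying by (1 + z + z⁴) gives running coefficients 1,3,2,0,1,4,5,5,2,2 for degrees 0…9.
Finally multiplying by (1 + z + z⁵), the product of all factors after the first has coefficients 1,4,5,2,1,6,12,12,7,5 for degrees 0…9.
[z⁹] = 1·5 + 3·7 − 2·12 − 2·12 = -22.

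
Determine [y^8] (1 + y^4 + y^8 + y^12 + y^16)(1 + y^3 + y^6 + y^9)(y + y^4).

2

(1 + y^4 + y^8 + y^12 + y^16) has coefficients 1,0,0,0,1,0,0,0,1 for degrees 0…8.
(1 + y^3 + y^6 + y^9) has coefficients 1,0,0,1,0,0,1,0,0 for degrees 0…8.
Finally multiplying by (y + y^4), the product of all factors after the first has coefficients 0,1,0,0,2,0,0,2,0 for degrees 0…8.
[y^8] = 1·0 + 1·2 + 1·0 = 2.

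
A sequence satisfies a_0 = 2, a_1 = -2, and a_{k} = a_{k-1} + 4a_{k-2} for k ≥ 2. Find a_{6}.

102

The ordinary generating function has denominator 1 - y - 4y^2.
Iterating the recurrence: a_0,…,a_{6} = 2, -2, 6, -2, 22, 14, 102.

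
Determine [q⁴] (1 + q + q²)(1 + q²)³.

(1 + q + q²) has coefficients 1,1,1 for degrees 0…2.
(1 + q²)³ has coefficients 1,0,3,0,3 for degrees 0…4.
[q⁴] = 1·3 + 1·0 + 1·3 = 6.

6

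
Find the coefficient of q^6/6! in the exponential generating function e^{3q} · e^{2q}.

The EGF product rule gives c_6 = Σ_{k_1+k_2=6} C(6; k_1,k_2) · ∏ g_i(k_i), where e^{3q} gives (3)^k; e^{2q} gives (2)^k.
g_1(k) for k = 0…6: 1, 3, 9, 27, 81, 243, 729.
g_2(k) for k = 0…6: 1, 2, 4, 8, 16, 32, 64.
c_6 = Σ_k C(6,k)·g_1(k)·g_2(6−k) = 1·1·64 + 6·3·32 + 15·9·16 + 20·27·8 + 15·81·4 + 6·243·2 + 1·729·1 = 64 + 576 + 2160 + 4320 + 4860 + 2916 + 729 = 15625.

15625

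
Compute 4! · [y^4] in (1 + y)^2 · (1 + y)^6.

The EGF product rule gives c_4 = Σ_{k_1+k_2=4} C(4; k_1,k_2) · ∏ g_i(k_i), where (1+y)^2 gives the falling factorial (2)_k; (1+y)^6 gives the falling factorial (6)_k.
g_1(k) for k = 0…4: 1, 2, 2, 0, 0.
g_2(k) for k = 0…4: 1, 6, 30, 120, 360.
c_4 = Σ_k C(4,k)·g_1(k)·g_2(4−k) = 1·1·360 + 4·2·120 + 6·2·30 = 360 + 960 + 360 = 1680.

1680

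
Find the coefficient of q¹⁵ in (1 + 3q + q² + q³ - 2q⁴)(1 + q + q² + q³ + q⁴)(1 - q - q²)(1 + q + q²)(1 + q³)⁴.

(1 + 3q + q² + q³ - 2q⁴) has coefficients 1,3,1,1,-2 for degrees 0…4.
(1 + q + q² + q³ + q⁴) has coefficients 1,1,1,1,1,0,0,0,0,0,0,0,0,0,0,0 for degrees 0…15.
Multiplying by (1 - q - q²) gives running coefficients 1,0,-1,-1,-1,-2,-1,0,0,0,0,0,0,0,0,0 for degrees 0…15.
Multiplying by (1 + q + q²) gives running coefficients 1,1,0,-2,-3,-4,-4,-3,-1,0,0,0,0,0,0,0 for degrees 0…15.
Finally multiplying by (1 + q³)⁴, the product of all factors after the first has coefficients 1,1,0,2,1,-4,-6,-9,-17,-24,-26,-28,-31,-29,-22,-18 for degrees 0…15.
[q¹⁵] = 1·(-18) + 3·(-22) + 1·(-29) + 1·(-31) − 2·(-28) = -88.

-88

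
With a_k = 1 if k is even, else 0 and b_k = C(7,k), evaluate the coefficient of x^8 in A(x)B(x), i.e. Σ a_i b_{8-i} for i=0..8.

This is [x^8] in the product of the two ordinary generating functions.
Σ = 1·0 + 0·1 + 1·7 + 0·21 + 1·35 + 0·35 + 1·21 + 0·7 + 1·1 = 64.

64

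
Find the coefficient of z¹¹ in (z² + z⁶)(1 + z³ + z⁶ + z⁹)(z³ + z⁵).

2

(z² + z⁶) has coefficients 0,0,1,0,0,0,1 for degrees 0…6.
(1 + z³ + z⁶ + z⁹) has coefficients 1,0,0,1,0,0,1,0,0,1,0,0 for degrees 0…11.
Finally multiplying by (z³ + z⁵), the product of all factors after the first has coefficients 0,0,0,1,0,1,1,0,1,1,0,1 for degrees 0…11.
[z¹¹] = 1·1 + 1·1 = 2.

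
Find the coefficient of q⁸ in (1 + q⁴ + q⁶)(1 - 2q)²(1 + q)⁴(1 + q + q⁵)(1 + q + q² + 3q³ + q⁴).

70

(1 + q⁴ + q⁶) has coefficients 1,0,0,0,1,0,1 for degrees 0…6.
(1 - 2q)² has coefficients 1,-4,4,0,0,0,0,0,0 for degrees 0…8.
Multiplying by (1 + q)⁴ gives running coefficients 1,0,-6,-4,9,12,4,0,0 for degrees 0…8.
Multiplying by (1 + q + q⁵) gives running coefficients 1,1,-6,-10,5,22,16,-2,-4 for degrees 0…8.
Finally multiplying by (1 + q + q² + 3q³ + q⁴), the product of all factors after the first has coefficients 1,2,-4,-12,-7,0,7,41,81 for degrees 0…8.
[q⁸] = 1·81 + 1·(-7) + 1·(-4) = 70.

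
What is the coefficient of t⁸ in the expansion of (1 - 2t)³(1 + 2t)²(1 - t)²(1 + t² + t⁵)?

110

(1 - 2t)³ has coefficients 1,-6,12,-8 for degrees 0…3.
(1 + 2t)² has coefficients 1,4,4,0,0,0,0,0,0 for degrees 0…8.
Multiplying by (1 - t)² gives running coefficients 1,2,-3,-4,4,0,0,0,0 for degrees 0…8.
Finally multiplying by (1 + t² + t⁵), the product of all factors after the first has coefficients 1,2,-2,-2,1,-3,6,-3,-4 for degrees 0…8.
[t⁸] = 1·(-4) − 6·(-3) + 12·6 − 8·(-3) = 110.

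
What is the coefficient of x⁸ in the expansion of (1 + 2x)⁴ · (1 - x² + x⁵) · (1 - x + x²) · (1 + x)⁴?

89

(1 + 2x)⁴ has coefficients 1,8,24,32,16 for degrees 0…4.
(1 - x² + x⁵) has coefficients 1,0,-1,0,0,1,0,0,0 for degrees 0…8.
Multiplying by (1 - x + x²) gives running coefficients 1,-1,0,1,-1,1,-1,1,0 for degrees 0…8.
Finally multiplying by (1 + x)⁴, the product of all factors after the first has coefficients 1,3,2,-1,0,2,1,0,1 for degrees 0…8.
[x⁸] = 1·1 + 8·0 + 24·1 + 32·2 + 16·0 = 89.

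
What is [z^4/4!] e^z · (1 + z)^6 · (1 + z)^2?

The EGF product rule gives c_4 = Σ_{k_1+k_2+k_3=4} C(4; k_1,k_2,k_3) · ∏ g_i(k_i), where e^z gives (1)^k; (1+z)^6 gives the falling factorial (6)_k; (1+z)^2 gives the falling factorial (2)_k.
g_1(k) for k = 0…4: 1, 1, 1, 1, 1.
g_2(k) for k = 0…4: 1, 6, 30, 120, 360.
g_3(k) for k = 0…4: 1, 2, 2, 0, 0.
First combine the last two factors: h(k) = Σ_j C(k,j)·g_2(j)·g_3(k−j) for k = 0…4: 1, 8, 56, 336, 1680.
c_4 = Σ_k C(4,k)·g_1(k)·h(4−k) = 1·1·1680 + 4·1·336 + 6·1·56 + 4·1·8 + 1·1·1 = 1680 + 1344 + 336 + 32 + 1 = 3393.

3393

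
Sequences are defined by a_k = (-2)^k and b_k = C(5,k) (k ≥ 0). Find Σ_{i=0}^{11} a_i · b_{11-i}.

This is [x^11] in the product of the two ordinary generating functions.
Σ = 1·0 − 2·0 + 4·0 − 8·0 + 16·0 − 32·0 + 64·1 − 128·5 + 256·10 − 512·10 + 1024·5 − 2048·1 = -64.

-64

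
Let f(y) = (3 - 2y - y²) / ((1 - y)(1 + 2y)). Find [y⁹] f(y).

-1280

The denominator gives the recurrence a_n = −a_(n−1) + 2a_(n−2) for n ≥ 3; the numerator fixes a_0 = 3, a_1 = -5, a_2 = 10.
Iterating: 3, -5, 10, -20, 40, -80, 160, -320, 640, -1280, so a_9 = -1280.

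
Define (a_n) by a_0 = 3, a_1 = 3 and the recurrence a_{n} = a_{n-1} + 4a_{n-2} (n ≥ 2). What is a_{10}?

22767

The ordinary generating function has denominator 1 - t - 4t^2.
Iterating the recurrence: a_0,…,a_{10} = 3, 3, 15, 27, 87, 195, 543, 1323, 3495, 8787, 22767.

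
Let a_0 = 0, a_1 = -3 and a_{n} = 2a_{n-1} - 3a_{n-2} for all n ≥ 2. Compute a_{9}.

-219

The ordinary generating function has denominator 1 - 2t + 3t^2.
Iterating the recurrence: a_0,…,a_{9} = 0, -3, -6, -3, 12, 33, 30, -39, -168, -219.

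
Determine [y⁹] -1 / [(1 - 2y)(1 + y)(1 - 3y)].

-43604

The denominator gives the recurrence a_n = 4a_(n−1) − a_(n−2) − 6a_(n−3) for n ≥ 3; the numerator fixes a_0 = -1, a_1 = -4, a_2 = -15.
Iterating: -1, -4, -15, -50, -161, -504, -1555, -4750, -14421, -43604, so a_9 = -43604.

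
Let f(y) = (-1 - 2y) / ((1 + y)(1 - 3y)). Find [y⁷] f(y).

-2734

Partial fractions give a closed form: a_n = (1/4)·(-1)^n + (-5/4)·3^n.
At n = 7: a_7 = -2734.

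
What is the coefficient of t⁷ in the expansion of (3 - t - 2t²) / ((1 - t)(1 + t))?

-1

The denominator gives the recurrence a_n = a_(n−2) for n ≥ 3; the numerator fixes a_0 = 3, a_1 = -1, a_2 = 1.
Iterating: 3, -1, 1, -1, 1, -1, 1, -1, so a_7 = -1.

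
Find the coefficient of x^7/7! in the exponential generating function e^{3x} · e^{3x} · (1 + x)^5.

The EGF product rule gives c_7 = Σ_{k_1+k_2+k_3=7} C(7; k_1,k_2,k_3) · ∏ g_i(k_i), where e^{3x} gives (3)^k; e^{3x} gives (3)^k; (1+x)^5 gives the falling factorial (5)_k.
g_1(k) for k = 0…7: 1, 3, 9, 27, 81, 243, 729, 2187.
g_2(k) for k = 0…7: 1, 3, 9, 27, 81, 243, 729, 2187.
g_3(k) for k = 0…7: 1, 5, 20, 60, 120, 120, 0, 0.
First combine the last two factors: h(k) = Σ_j C(k,j)·g_2(j)·g_3(k−j) for k = 0…7: 1, 8, 59, 402, 2541, 14988, 83079, 435942.
c_7 = Σ_k C(7,k)·g_1(k)·h(7−k) = 1·1·435942 + 7·3·83079 + 21·9·14988 + 35·27·2541 + 35·81·402 + 21·243·59 + 7·729·8 + 1·2187·1 = 435942 + 1744659 + 2832732 + 2401245 + 1139670 + 301077 + 40824 + 2187 = 8898336.

8898336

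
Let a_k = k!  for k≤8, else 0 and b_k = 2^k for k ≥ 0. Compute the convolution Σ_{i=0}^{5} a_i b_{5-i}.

This is [x^5] in the product of the two ordinary generating functions.
Σ = 1·32 + 1·16 + 2·8 + 6·4 + 24·2 + 120·1 = 256.

256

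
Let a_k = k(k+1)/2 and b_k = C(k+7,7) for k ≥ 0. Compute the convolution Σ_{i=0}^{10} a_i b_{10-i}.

92378

Write out a_i and b_{10-i} for i = 0,…,10 and sum the products.
Σ = 0·19448 + 1·11440 + 3·6435 + 6·3432 + 10·1716 + 15·792 + 21·330 + 28·120 + 36·36 + 45·8 + 55·1 = 92378.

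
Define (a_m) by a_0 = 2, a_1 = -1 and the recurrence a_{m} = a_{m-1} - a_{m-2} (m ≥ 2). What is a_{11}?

The ordinary generating function has denominator 1 - x + x^2.
Iterating the recurrence: a_0,…,a_{11} = 2, -1, -3, -2, 1, 3, 2, -1, -3, -2, 1, 3.

3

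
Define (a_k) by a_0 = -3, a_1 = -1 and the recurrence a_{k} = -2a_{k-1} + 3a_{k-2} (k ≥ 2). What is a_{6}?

-367

The ordinary generating function has denominator 1 + 2q - 3q^2.
Iterating the recurrence: a_0,…,a_{6} = -3, -1, -7, 11, -43, 119, -367.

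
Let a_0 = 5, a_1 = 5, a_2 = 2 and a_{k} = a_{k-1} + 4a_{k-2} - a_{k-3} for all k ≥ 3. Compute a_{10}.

6185

The ordinary generating function has denominator 1 - q - 4q^2 + q^3.
Iterating the recurrence: a_0,…,a_{10} = 5, 5, 2, 17, 20, 86, 149, 473, 983, 2726, 6185.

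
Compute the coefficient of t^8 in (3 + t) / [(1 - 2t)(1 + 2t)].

768

The denominator gives the recurrence a_n = 4a_(n−2) for n ≥ 2; the numerator fixes a_0 = 3, a_1 = 1.
Iterating: 3, 1, 12, 4, 48, 16, 192, 64, 768, so a_8 = 768.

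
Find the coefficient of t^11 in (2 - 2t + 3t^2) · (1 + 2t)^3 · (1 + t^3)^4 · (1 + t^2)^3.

912

(2 - 2t + 3t^2) has coefficients 2,-2,3 for degrees 0…2.
(1 + 2t)^3 has coefficients 1,6,12,8,0,0,0,0,0,0,0,0 for degrees 0…11.
Multiplying by (1 + t^3)^4 gives running coefficients 1,6,12,12,24,48,38,36,72,52,24,48 for degrees 0…11.
Finally multiplying by (1 + t^2)^3, the product of all factors after the first has coefficients 1,6,15,30,63,102,147,222,270,316,378,360 for degrees 0…11.
[t^11] = 2·360 − 2·378 + 3·316 = 912.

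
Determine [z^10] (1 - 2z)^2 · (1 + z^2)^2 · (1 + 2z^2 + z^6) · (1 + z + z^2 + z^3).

3

(1 - 2z)^2 has coefficients 1,-4,4 for degrees 0…2.
(1 + z^2)^2 has coefficients 1,0,2,0,1,0,0,0,0,0,0 for degrees 0…10.
Multiplying by (1 + 2z^2 + z^6) gives running coefficients 1,0,4,0,5,0,3,0,2,0,1 for degrees 0…10.
Finally multiplying by (1 + z + z^2 + z^3), the product of all factors after the first has coefficients 1,1,5,5,9,9,8,8,5,5,3 for degrees 0…10.
[z^10] = 1·3 − 4·5 + 4·5 = 3.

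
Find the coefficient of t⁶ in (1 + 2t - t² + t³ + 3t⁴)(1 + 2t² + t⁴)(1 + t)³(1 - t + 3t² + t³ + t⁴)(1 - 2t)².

(1 + 2t - t² + t³ + 3t⁴) has coefficients 1,2,-1,1,3 for degrees 0…4.
(1 + 2t² + t⁴) has coefficients 1,0,2,0,1,0,0 for degrees 0…6.
Multiplying by (1 + t)³ gives running coefficients 1,3,5,7,7,5,3 for degrees 0…6.
Multiplying by (1 - t + 3t² + t³ + t⁴) gives running coefficients 1,2,5,12,19,27,31 for degrees 0…6.
Finally multiplying by (1 - 2t)², the product of all factors after the first has coefficients 1,-2,1,0,-9,-1,-1 for degrees 0…6.
[t⁶] = 1·(-1) + 2·(-1) − 1·(-9) + 1·0 + 3·1 = 9.

9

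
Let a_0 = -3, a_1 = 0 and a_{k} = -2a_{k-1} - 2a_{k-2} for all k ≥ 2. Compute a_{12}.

192

The ordinary generating function has denominator 1 + 2t + 2t^2.
Iterating the recurrence: a_0,…,a_{12} = -3, 0, 6, -12, 12, 0, -24, 48, -48, 0, 96, -192, 192.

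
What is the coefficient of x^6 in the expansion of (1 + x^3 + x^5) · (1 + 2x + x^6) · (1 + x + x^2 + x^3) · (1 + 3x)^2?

76

(1 + x^3 + x^5) has coefficients 1,0,0,1,0,1 for degrees 0…5.
(1 + 2x + x^6) has coefficients 1,2,0,0,0,0,1 for degrees 0…6.
Multiplying by (1 + x + x^2 + x^3) gives running coefficients 1,3,3,3,2,0,1 for degrees 0…6.
Finally multiplying by (1 + 3x)^2, the product of all factors after the first has coefficients 1,9,30,48,47,39,19 for degrees 0…6.
[x^6] = 1·19 + 1·48 + 1·9 = 76.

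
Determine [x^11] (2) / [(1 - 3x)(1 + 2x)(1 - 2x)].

Partial fractions give a closed form: a_n = (18/5)·3^n + (2/5)·(-2)^n + (-2)·2^n.
At n = 11: a_11 = 632814.

632814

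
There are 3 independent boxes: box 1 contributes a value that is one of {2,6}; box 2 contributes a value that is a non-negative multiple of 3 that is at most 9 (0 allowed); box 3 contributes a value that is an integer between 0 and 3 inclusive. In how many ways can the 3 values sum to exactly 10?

The generating function for the choices is (z^2 + z^6)·(1 + z^3 + z^6 + z^9)·(1 + z + z^2 + z^3); the count is [z^10].
(z^2 + z^6) has coefficients 0,0,1,0,0,0,1 for degrees 0…6.
(1 + z^3 + z^6 + z^9) has coefficients 1,0,0,1,0,0,1,0,0,1,0 for degrees 0…10.
Finally multiplying by (1 + z + z^2 + z^3), the product of all factors after the first has coefficients 1,1,1,2,1,1,2,1,1,2,1 for degrees 0…10.
[z^10] = 1·1 + 1·1 = 2.

2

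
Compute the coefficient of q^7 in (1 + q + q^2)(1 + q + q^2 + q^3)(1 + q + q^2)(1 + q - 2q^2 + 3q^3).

16

(1 + q + q^2) has coefficients 1,1,1 for degrees 0…2.
(1 + q + q^2 + q^3) has coefficients 1,1,1,1,0,0,0,0 for degrees 0…7.
Multiplying by (1 + q + q^2) gives running coefficients 1,2,3,3,2,1,0,0 for degrees 0…7.
Finally multiplying by (1 + q - 2q^2 + 3q^3), the product of all factors after the first has coefficients 1,3,3,5,5,6,6,4 for degrees 0…7.
[q^7] = 1·4 + 1·6 + 1·6 = 16.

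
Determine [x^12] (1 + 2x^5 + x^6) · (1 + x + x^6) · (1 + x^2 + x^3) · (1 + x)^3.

(1 + 2x^5 + x^6) has coefficients 1,0,0,0,0,2,1 for degrees 0…6.
(1 + x + x^6) has coefficients 1,1,0,0,0,0,1,0,0,0,0,0,0 for degrees 0…12.
Multiplying by (1 + x^2 + x^3) gives running coefficients 1,1,1,2,1,0,1,0,1,1,0,0,0 for degrees 0…12.
Finally multiplying by (1 + x)^3, the product of all factors after the first has coefficients 1,4,7,9,11,10,6,4,4,5,6,4,1 for degrees 0…12.
[x^12] = 1·1 + 2·4 + 1·6 = 15.

15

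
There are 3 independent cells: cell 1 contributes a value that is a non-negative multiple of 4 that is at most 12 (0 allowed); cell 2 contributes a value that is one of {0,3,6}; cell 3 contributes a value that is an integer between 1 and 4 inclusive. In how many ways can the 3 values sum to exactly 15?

The generating function for the choices is (1 + y^4 + y^8 + y^12)·(1 + y^3 + y^6)·(y + y^2 + y^3 + y^4); the count is [y^15].
(1 + y^4 + y^8 + y^12) has coefficients 1,0,0,0,1,0,0,0,1,0,0,0,1 for degrees 0…12.
(1 + y^3 + y^6) has coefficients 1,0,0,1,0,0,1,0,0,0,0,0,0,0,0,0 for degrees 0…15.
Finally multiplying by (y + y^2 + y^3 + y^4), the product of all factors after the first has coefficients 0,1,1,1,2,1,1,2,1,1,1,0,0,0,0,0 for degrees 0…15.
[y^15] = 1·0 + 1·0 + 1·2 + 1·1 = 3.

3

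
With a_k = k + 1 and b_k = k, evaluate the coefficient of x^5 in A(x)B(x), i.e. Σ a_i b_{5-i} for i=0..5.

Write out a_i and b_{5-i} for i = 0,…,5 and sum the products.
Σ = 1·5 + 2·4 + 3·3 + 4·2 + 5·1 + 6·0 = 35.

35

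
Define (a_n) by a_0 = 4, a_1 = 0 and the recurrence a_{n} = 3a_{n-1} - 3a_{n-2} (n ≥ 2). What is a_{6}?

The ordinary generating function has denominator 1 - 3t + 3t^2.
Iterating the recurrence: a_0,…,a_{6} = 4, 0, -12, -36, -72, -108, -108.

-108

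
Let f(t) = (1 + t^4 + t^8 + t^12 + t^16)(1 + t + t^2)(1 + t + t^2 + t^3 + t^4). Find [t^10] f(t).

4

(1 + t^4 + t^8 + t^12 + t^16) has coefficients 1,0,0,0,1,0,0,0,1,0,0 for degrees 0…10.
(1 + t + t^2) has coefficients 1,1,1,0,0,0,0,0,0,0,0 for degrees 0…10.
Finally multiplying by (1 + t + t^2 + t^3 + t^4), the product of all factors after the first has coefficients 1,2,3,3,3,2,1,0,0,0,0 for degrees 0…10.
[t^10] = 1·0 + 1·1 + 1·3 = 4.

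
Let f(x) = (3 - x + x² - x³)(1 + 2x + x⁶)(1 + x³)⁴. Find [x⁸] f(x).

(3 - x + x² - x³) has coefficients 3,-1,1,-1 for degrees 0…3.
(1 + 2x + x⁶) has coefficients 1,2,0,0,0,0,1,0,0 for degrees 0…8.
Finally multiplying by (1 + x³)⁴, the product of all factors after the first has coefficients 1,2,0,4,8,0,7,12,0 for degrees 0…8.
[x⁸] = 3·0 − 1·12 + 1·7 − 1·0 = -5.

-5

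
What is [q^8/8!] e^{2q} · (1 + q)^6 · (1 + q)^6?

The EGF product rule gives c_8 = Σ_{k_1+k_2+k_3=8} C(8; k_1,k_2,k_3) · ∏ g_i(k_i), where e^{2q} gives (2)^k; (1+q)^6 gives the falling factorial (6)_k; (1+q)^6 gives the falling factorial (6)_k.
g_1(k) for k = 0…8: 1, 2, 4, 8, 16, 32, 64, 128, 256.
g_2(k) for k = 0…8: 1, 6, 30, 120, 360, 720, 720, 0, 0.
g_3(k) for k = 0…8: 1, 6, 30, 120, 360, 720, 720, 0, 0.
First combine the last two factors: h(k) = Σ_j C(k,j)·g_2(j)·g_3(k−j) for k = 0…8: 1, 12, 132, 1320, 11880, 95040, 665280, 3991680, 19958400.
c_8 = Σ_k C(8,k)·g_1(k)·h(8−k) = 1·1·19958400 + 8·2·3991680 + 28·4·665280 + 56·8·95040 + 70·16·11880 + 56·32·1320 + 28·64·132 + 8·128·12 + 1·256·1 = 19958400 + 63866880 + 74511360 + 42577920 + 13305600 + 2365440 + 236544 + 12288 + 256 = 216834688.

216834688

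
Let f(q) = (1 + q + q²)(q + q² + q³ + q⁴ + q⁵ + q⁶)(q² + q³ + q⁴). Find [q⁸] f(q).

9

(1 + q + q²) has coefficients 1,1,1 for degrees 0…2.
(q + q² + q³ + q⁴ + q⁵ + q⁶) has coefficients 0,1,1,1,1,1,1,0,0 for degrees 0…8.
Finally multiplying by (q² + q³ + q⁴), the product of all factors after the first has coefficients 0,0,0,1,2,3,3,3,3 for degrees 0…8.
[q⁸] = 1·3 + 1·3 + 1·3 = 9.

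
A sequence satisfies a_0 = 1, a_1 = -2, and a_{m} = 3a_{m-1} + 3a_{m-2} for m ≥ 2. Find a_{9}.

-42687

The ordinary generating function has denominator 1 - 3q - 3q^2.
Iterating the recurrence: a_0,…,a_{9} = 1, -2, -3, -15, -54, -207, -783, -2970, -11259, -42687.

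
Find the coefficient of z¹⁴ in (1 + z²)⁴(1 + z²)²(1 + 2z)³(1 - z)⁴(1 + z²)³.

-846

(1 + z²)⁴ has coefficients 1,0,4,0,6,0,4,0,1 for degrees 0…8.
(1 + z²)² has coefficients 1,0,2,0,1,0,0,0,0,0,0,0,0,0,0 for degrees 0…14.
Multiplying by (1 + 2z)³ gives running coefficients 1,6,14,20,25,22,12,8,0,0,0,0,0,0,0 for degrees 0…14.
Multiplying by (1 - z)⁴ gives running coefficients 1,2,-4,-4,6,-8,8,12,-23,22,-20,8,0,0,0 for degrees 0…14.
Finally multiplying by (1 + z²)³, the product of all factors after the first has coefficients 1,2,-1,2,-3,-14,15,-22,15,30,-59,102,-121,102,-83 for degrees 0…14.
[z¹⁴] = 1·(-83) + 4·(-121) + 6·(-59) + 4·15 + 1·15 = -846.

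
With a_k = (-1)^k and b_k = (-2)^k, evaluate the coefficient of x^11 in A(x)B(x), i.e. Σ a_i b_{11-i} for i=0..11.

-4095

This is [x^11] in the product of the two ordinary generating functions.
Σ = 1·(-2048) − 1·1024 + 1·(-512) − 1·256 + 1·(-128) − 1·64 + 1·(-32) − 1·16 + 1·(-8) − 1·4 + 1·(-2) − 1·1 = -4095.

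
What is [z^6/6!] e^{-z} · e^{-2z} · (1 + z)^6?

-9

The EGF product rule gives c_6 = Σ_{k_1+k_2+k_3=6} C(6; k_1,k_2,k_3) · ∏ g_i(k_i), where e^{-z} gives (-1)^k; e^{-2z} gives (-2)^k; (1+z)^6 gives the falling factorial (6)_k.
g_1(k) for k = 0…6: 1, -1, 1, -1, 1, -1, 1.
g_2(k) for k = 0…6: 1, -2, 4, -8, 16, -32, 64.
g_3(k) for k = 0…6: 1, 6, 30, 120, 360, 720, 720.
First combine the last two factors: h(k) = Σ_j C(k,j)·g_2(j)·g_3(k−j) for k = 0…6: 1, 4, 10, 4, -56, -32, 592.
c_6 = Σ_k C(6,k)·g_1(k)·h(6−k) = 1·1·592 + 6·(-1)·(-32) + 15·1·(-56) + 20·(-1)·4 + 15·1·10 + 6·(-1)·4 + 1·1·1 = 592 + 192 − 840 − 80 + 150 − 24 + 1 = -9.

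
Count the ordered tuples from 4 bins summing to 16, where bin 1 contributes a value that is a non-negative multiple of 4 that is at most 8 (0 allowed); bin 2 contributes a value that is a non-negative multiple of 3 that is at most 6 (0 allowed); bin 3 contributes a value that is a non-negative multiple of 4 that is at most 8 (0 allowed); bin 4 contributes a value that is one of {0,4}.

The generating function for the choices is (1 + q⁴ + q⁸)·(1 + q³ + q⁶)·(1 + q⁴ + q⁸)·(1 + q⁴); the count is [q¹⁶].
(1 + q⁴ + q⁸) has coefficients 1,0,0,0,1,0,0,0,1 for degrees 0…8.
(1 + q³ + q⁶) has coefficients 1,0,0,1,0,0,1,0,0,0,0,0,0,0,0,0,0 for degrees 0…16.
Multiplying by (1 + q⁴ + q⁸) gives running coefficients 1,0,0,1,1,0,1,1,1,0,1,1,0,0,1,0,0 for degrees 0…16.
Finally multiplying by (1 + q⁴), the product of all factors after the first has coefficients 1,0,0,1,2,0,1,2,2,0,2,2,1,0,2,1,0 for degrees 0…16.
[q¹⁶] = 1·0 + 1·1 + 1·2 = 3.

3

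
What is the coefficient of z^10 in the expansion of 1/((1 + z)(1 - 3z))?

Partial fractions give a closed form: a_n = (1/4)·(-1)^n + (3/4)·3^n.
At n = 10: a_10 = 44287.

44287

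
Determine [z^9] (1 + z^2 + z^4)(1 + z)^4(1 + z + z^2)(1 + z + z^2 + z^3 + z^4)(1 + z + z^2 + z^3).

(1 + z^2 + z^4) has coefficients 1,0,1,0,1 for degrees 0…4.
(1 + z)^4 has coefficients 1,4,6,4,1,0,0,0,0,0 for degrees 0…9.
Multiplying by (1 + z + z^2) gives running coefficients 1,5,11,14,11,5,1,0,0,0 for degrees 0…9.
Multiplying by (1 + z + z^2 + z^3 + z^4) gives running coefficients 1,6,17,31,42,46,42,31,17,6 for degrees 0…9.
Finally multiplying by (1 + z + z^2 + z^3), the product of all factors after the first has coefficients 1,7,24,55,96,136,161,161,136,96 for degrees 0…9.
[z^9] = 1·96 + 1·161 + 1·136 = 393.

393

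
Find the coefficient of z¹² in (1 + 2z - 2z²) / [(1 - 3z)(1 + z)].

The denominator gives the recurrence a_n = 2a_(n−1) + 3a_(n−2) for n ≥ 3; the numerator fixes a_0 = 1, a_1 = 4, a_2 = 9.
Iterating: 1, 4, 9, 30, 87, 264, 789, 2370, 7107, 21324, 63969, 191910, 575727, so a_12 = 575727.

575727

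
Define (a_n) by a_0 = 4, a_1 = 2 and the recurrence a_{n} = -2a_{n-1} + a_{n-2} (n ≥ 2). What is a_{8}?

-140

The ordinary generating function has denominator 1 + 2y - y^2.
Iterating the recurrence: a_0,…,a_{8} = 4, 2, 0, 2, -4, 10, -24, 58, -140.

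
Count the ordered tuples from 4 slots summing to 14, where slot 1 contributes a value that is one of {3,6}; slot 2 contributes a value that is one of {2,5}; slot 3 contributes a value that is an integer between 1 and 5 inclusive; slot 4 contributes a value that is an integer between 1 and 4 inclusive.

The generating function for the choices is (t^3 + t^6)·(t^2 + t^5)·(t + t^2 + t^3 + t^4 + t^5)·(t + t^2 + t^3 + t^4); the count is [t^14].
(t^3 + t^6) has coefficients 0,0,0,1,0,0,1 for degrees 0…6.
(t^2 + t^5) has coefficients 0,0,1,0,0,1,0,0,0,0,0,0,0,0,0 for degrees 0…14.
Multiplying by (t + t^2 + t^3 + t^4 + t^5) gives running coefficients 0,0,0,1,1,1,2,2,1,1,1,0,0,0,0 for degrees 0…14.
Finally multiplying by (t + t^2 + t^3 + t^4), the product of all factors after the first has coefficients 0,0,0,0,1,2,3,5,6,6,6,5,3,2,1 for degrees 0…14.
[t^14] = 1·5 + 1·6 = 11.

11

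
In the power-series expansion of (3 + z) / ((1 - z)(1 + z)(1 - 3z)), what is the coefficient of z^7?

8200

The denominator gives the recurrence a_n = 3a_(n−1) + a_(n−2) − 3a_(n−3) for n ≥ 3; the numerator fixes a_0 = 3, a_1 = 10, a_2 = 33.
Iterating: 3, 10, 33, 100, 303, 910, 2733, 8200, so a_7 = 8200.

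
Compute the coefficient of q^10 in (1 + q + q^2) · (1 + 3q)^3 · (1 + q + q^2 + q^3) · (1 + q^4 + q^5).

325

(1 + q + q^2) has coefficients 1,1,1 for degrees 0…2.
(1 + 3q)^3 has coefficients 1,9,27,27,0,0,0,0,0,0,0 for degrees 0…10.
Multiplying by (1 + q + q^2 + q^3) gives running coefficients 1,10,37,64,63,54,27,0,0,0,0 for degrees 0…10.
Finally multiplying by (1 + q^4 + q^5), the product of all factors after the first has coefficients 1,10,37,64,64,65,74,101,127,117,81 for degrees 0…10.
[q^10] = 1·81 + 1·117 + 1·127 = 325.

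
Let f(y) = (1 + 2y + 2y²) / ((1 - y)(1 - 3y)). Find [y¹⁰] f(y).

167303

The denominator gives the recurrence a_n = 4a_(n−1) − 3a_(n−2) for n ≥ 3; the numerator fixes a_0 = 1, a_1 = 6, a_2 = 23.
Iterating: 1, 6, 23, 74, 227, 686, 2063, 6194, 18587, 55766, 167303, so a_10 = 167303.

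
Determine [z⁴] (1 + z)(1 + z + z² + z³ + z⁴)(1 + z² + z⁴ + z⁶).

5

(1 + z) has coefficients 1,1 for degrees 0…1.
(1 + z + z² + z³ + z⁴) has coefficients 1,1,1,1,1 for degrees 0…4.
Finally multiplying by (1 + z² + z⁴ + z⁶), the product of all factors after the first has coefficients 1,1,2,2,3 for degrees 0…4.
[z⁴] = 1·3 + 1·2 = 5.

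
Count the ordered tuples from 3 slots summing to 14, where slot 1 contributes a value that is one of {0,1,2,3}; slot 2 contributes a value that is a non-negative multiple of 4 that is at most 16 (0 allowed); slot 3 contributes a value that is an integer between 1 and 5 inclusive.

5

The generating function for the choices is (1 + x + x^2 + x^3)·(1 + x^4 + x^8 + x^12 + x^16)·(x + x^2 + x^3 + x^4 + x^5); the count is [x^14].
(1 + x + x^2 + x^3) has coefficients 1,1,1,1 for degrees 0…3.
(1 + x^4 + x^8 + x^12 + x^16) has coefficients 1,0,0,0,1,0,0,0,1,0,0,0,1,0,0 for degrees 0…14.
Finally multiplying by (x + x^2 + x^3 + x^4 + x^5), the product of all factors after the first has coefficients 0,1,1,1,1,2,1,1,1,2,1,1,1,2,1 for degrees 0…14.
[x^14] = 1·1 + 1·2 + 1·1 + 1·1 = 5.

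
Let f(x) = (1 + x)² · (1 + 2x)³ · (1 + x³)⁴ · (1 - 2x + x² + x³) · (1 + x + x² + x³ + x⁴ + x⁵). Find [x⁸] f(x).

(1 + x)² has coefficients 1,2,1 for degrees 0…2.
(1 + 2x)³ has coefficients 1,6,12,8,0,0,0,0,0 for degrees 0…8.
Multiplying by (1 + x³)⁴ gives running coefficients 1,6,12,12,24,48,38,36,72 for degrees 0…8.
Multiplying by (1 - 2x + x² + x³) gives running coefficients 1,4,1,-5,18,24,-22,32,86 for degrees 0…8.
Finally multiplying by (1 + x + x² + x³ + x⁴ + x⁵), the product of all factors after the first has coefficients 1,5,6,1,19,43,20,48,133 for degrees 0…8.
[x⁸] = 1·133 + 2·48 + 1·20 = 249.

249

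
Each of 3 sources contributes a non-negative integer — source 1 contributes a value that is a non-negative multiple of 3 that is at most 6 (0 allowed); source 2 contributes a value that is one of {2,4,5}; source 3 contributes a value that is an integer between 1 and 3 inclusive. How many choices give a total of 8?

3

The generating function for the choices is (1 + x³ + x⁶)·(x² + x⁴ + x⁵)·(x + x² + x³); the count is [x⁸].
(1 + x³ + x⁶) has coefficients 1,0,0,1,0,0,1 for degrees 0…6.
(x² + x⁴ + x⁵) has coefficients 0,0,1,0,1,1,0,0,0 for degrees 0…8.
Finally multiplying by (x + x² + x³), the product of all factors after the first has coefficients 0,0,0,1,1,2,2,2,1 for degrees 0…8.
[x⁸] = 1·1 + 1·2 + 1·0 = 3.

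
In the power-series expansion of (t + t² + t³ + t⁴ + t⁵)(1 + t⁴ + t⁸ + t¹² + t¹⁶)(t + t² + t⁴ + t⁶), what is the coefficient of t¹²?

4

(t + t² + t³ + t⁴ + t⁵) has coefficients 0,1,1,1,1,1 for degrees 0…5.
(1 + t⁴ + t⁸ + t¹² + t¹⁶) has coefficients 1,0,0,0,1,0,0,0,1,0,0,0,1 for degrees 0…12.
Finally multiplying by (t + t² + t⁴ + t⁶), the product of all factors after the first has coefficients 0,1,1,0,1,1,2,0,1,1,2,0,1 for degrees 0…12.
[t¹²] = 1·0 + 1·2 + 1·1 + 1·1 + 1·0 = 4.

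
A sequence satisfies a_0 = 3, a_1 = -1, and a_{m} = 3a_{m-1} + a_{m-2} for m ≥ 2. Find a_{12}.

The ordinary generating function has denominator 1 - 3q - q^2.
Iterating the recurrence: a_0,…,a_{12} = 3, -1, 0, -1, -3, -10, -33, -109, -360, -1189, -3927, -12970, -42837.

-42837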